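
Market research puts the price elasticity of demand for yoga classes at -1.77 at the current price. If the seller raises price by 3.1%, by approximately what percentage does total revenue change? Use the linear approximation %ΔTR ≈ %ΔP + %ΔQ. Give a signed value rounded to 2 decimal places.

-2.39%

%ΔQ ≈ Ed × %ΔP = (-1.77) × (+3.1%) = -5.4870%
%ΔTR ≈ %ΔP + %ΔQ = (+3.1%) + (-5.4870%) = -2.3870%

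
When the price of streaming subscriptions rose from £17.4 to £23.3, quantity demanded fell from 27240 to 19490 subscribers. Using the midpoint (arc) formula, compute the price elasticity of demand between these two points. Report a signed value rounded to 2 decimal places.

-1.14

%ΔQ = (19490 − 27240) / [(27240 + 19490)/2] = -7750/23365 = -0.331692…
%ΔP = (23.3 − 17.4) / [(17.4 + 23.3)/2] = 5.9/20.35 = 0.289926…
Arc Ed = %ΔQ / %ΔP = (-7750/23365) / (5.9/20.35) = -1.1440…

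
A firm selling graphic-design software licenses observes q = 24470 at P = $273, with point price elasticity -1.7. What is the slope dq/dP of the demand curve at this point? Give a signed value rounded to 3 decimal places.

Ed = (dq/dP)·(P/q) ⇒ dq/dP = Ed·q/P = (-1.7)·24470/273 = -152.37728…

-152.377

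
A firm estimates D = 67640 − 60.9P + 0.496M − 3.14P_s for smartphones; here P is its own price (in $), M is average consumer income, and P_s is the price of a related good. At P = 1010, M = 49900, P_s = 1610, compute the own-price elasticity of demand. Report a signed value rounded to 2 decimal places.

-2.38

At the given values, D = 67640 − 60.9(1010) + 0.496(49900) − 3.14(1610) = 25826.
∂D/∂P = −60.9.
E = (-60.9) × (1010/25826) = -2.3816…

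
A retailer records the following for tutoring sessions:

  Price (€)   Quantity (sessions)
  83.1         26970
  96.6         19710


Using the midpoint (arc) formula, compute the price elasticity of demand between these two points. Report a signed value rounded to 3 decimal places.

%ΔQ = (19710 − 26970) / [(26970 + 19710)/2] = -7260/23340 = -0.311053…
%ΔP = (96.6 − 83.1) / [(83.1 + 96.6)/2] = 13.5/89.85 = 0.150250…
Arc Ed = %ΔQ / %ΔP = (-7260/23340) / (13.5/89.85) = -2.07023…

-2.070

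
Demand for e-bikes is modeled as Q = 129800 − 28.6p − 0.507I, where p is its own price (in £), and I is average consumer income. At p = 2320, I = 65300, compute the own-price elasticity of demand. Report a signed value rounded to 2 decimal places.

-2.19

At the given values, Q = 129800 − 28.6(2320) − 0.507(65300) = 30340.9.
∂Q/∂p = −28.6.
E = (-28.6) × (2320/30340.9) = -2.1868…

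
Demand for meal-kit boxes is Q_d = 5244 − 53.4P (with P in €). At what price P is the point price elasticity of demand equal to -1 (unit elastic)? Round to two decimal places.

49.10

Ed = −53.4P/(5244 − 53.4P). Set this equal to -1:
53.4P = 1·(5244 − 53.4P) ⇒ 53.4P(1 + 1) = 1·5244
P = 1·5244 / (53.4·2) = 49.1011…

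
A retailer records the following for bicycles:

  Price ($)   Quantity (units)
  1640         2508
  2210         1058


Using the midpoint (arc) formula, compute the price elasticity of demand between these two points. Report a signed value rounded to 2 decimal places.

%ΔQ = (1058 − 2508) / [(2508 + 1058)/2] = -1450/1783 = -0.813236…
%ΔP = (2210 − 1640) / [(1640 + 2210)/2] = 570/1925 = 0.296103…
Arc Ed = %ΔQ / %ΔP = (-1450/1783) / (570/1925) = -2.7464…

-2.75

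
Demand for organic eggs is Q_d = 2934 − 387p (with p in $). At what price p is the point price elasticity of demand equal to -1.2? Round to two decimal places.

Ed = −387p/(2934 − 387p). Set this equal to -1.2:
387p = 1.2·(2934 − 387p) ⇒ 387p(1 + 1.2) = 1.2·2934
p = 1.2·2934 / (387·2.2) = 4.1353…

4.14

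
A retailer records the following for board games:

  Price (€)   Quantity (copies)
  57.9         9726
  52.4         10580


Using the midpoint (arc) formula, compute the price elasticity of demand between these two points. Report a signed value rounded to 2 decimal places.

-0.84

%ΔQ = (10580 − 9726) / [(9726 + 10580)/2] = 854/10153 = 0.084113…
%ΔP = (52.4 − 57.9) / [(57.9 + 52.4)/2] = -5.5/55.15 = -0.099728…
Arc Ed = %ΔQ / %ΔP = (854/10153) / (-5.5/55.15) = -0.8434…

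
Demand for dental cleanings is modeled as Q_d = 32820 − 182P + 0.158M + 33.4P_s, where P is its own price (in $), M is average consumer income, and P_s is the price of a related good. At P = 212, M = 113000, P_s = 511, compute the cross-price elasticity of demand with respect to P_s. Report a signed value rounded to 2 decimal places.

0.59

At the given values, Q_d = 32820 − 182(212) + 0.158(113000) + 33.4(511) = 29157.4.
∂Q_d/∂P_s = 33.4.
E = (33.4) × (511/29157.4) = 0.5853…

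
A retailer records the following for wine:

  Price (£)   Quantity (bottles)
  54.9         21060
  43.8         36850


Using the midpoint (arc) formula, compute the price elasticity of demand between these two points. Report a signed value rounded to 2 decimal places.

%ΔQ = (36850 − 21060) / [(21060 + 36850)/2] = 15790/28955 = 0.545328…
%ΔP = (43.8 − 54.9) / [(54.9 + 43.8)/2] = -11.1/49.35 = -0.224924…
Arc Ed = %ΔQ / %ΔP = (15790/28955) / (-11.1/49.35) = -2.4245…

-2.42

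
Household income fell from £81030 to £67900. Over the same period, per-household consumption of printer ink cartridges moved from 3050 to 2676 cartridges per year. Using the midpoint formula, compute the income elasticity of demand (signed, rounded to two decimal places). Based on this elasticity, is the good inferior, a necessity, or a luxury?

%ΔQ = (2676 − 3050)/[( 3050 + 2676)/2] = -374/2863 = -0.130632…
%ΔIncome = (67900 − 81030)/[( 81030 + 67900)/2] = -13130/74465 = -0.176324…
E_income = (-374/2863) / (-13130/74465) = 0.7408…
0 < E_income < 1 ⇒ normal good, necessity.

0.74; necessity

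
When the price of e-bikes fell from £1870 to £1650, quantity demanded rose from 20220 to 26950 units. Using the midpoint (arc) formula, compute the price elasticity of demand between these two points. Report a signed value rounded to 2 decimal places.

%ΔQ = (26950 − 20220) / [(20220 + 26950)/2] = 6730/23585 = 0.285350…
%ΔP = (1650 − 1870) / [(1870 + 1650)/2] = -220/1760 = -0.125
Arc Ed = %ΔQ / %ΔP = (6730/23585) / (-220/1760) = -2.2828…

-2.28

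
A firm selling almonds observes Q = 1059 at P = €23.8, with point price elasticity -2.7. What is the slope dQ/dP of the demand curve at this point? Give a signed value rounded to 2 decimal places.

-120.14

Ed = (dQ/dP)·(P/Q) ⇒ dQ/dP = Ed·Q/P = (-2.7)·1059/23.8 = -120.1386…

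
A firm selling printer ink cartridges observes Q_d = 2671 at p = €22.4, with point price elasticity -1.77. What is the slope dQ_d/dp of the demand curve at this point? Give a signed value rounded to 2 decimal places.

Ed = (dQ_d/dp)·(p/Q_d) ⇒ dQ_d/dp = Ed·Q_d/p = (-1.77)·2671/22.4 = -211.0566…

-211.06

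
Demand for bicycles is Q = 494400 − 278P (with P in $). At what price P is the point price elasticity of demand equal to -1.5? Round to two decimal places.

Ed = −278P/(494400 − 278P). Set this equal to -1.5:
278P = 1.5·(494400 − 278P) ⇒ 278P(1 + 1.5) = 1.5·494400
P = 1.5·494400 / (278·2.5) = 1067.0503…

1067.05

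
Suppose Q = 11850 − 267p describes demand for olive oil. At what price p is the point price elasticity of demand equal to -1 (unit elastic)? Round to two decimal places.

22.19

Ed = −267p/(11850 − 267p). Set this equal to -1:
267p = 1·(11850 − 267p) ⇒ 267p(1 + 1) = 1·11850
p = 1·11850 / (267·2) = 22.1910…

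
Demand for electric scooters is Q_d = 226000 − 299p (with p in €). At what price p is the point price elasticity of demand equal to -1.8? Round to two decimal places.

485.91

Ed = −299p/(226000 − 299p). Set this equal to -1.8:
299p = 1.8·(226000 − 299p) ⇒ 299p(1 + 1.8) = 1.8·226000
p = 1.8·226000 / (299·2.8) = 485.9053…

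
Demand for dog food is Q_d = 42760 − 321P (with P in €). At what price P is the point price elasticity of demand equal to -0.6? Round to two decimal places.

49.95

Ed = −321P/(42760 − 321P). Set this equal to -0.6:
321P = 0.6·(42760 − 321P) ⇒ 321P(1 + 0.6) = 0.6·42760
P = 0.6·42760 / (321·1.6) = 49.9532…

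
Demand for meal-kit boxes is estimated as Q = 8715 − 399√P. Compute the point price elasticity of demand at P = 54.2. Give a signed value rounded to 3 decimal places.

-0.254

dQ/dP = −399/(2√P) = -27.0984. At P = 54.2, Q = 5777.54.
Ed = (dQ/dP)·(P/Q) = (-27.0984) × (54.2/5777.54) = -0.25421…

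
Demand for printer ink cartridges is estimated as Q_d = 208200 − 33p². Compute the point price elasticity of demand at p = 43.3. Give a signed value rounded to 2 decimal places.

dQ_d/dp = −2·33·p = -2857.8. At p = 43.3, Q_d = 146328.63.
Ed = (dQ_d/dp)·(p/Q_d) = (-2857.8) × (43.3/146328.63) = -0.8456…

-0.85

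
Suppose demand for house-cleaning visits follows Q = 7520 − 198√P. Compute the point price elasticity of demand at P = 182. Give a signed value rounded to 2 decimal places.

-0.28

dQ/dP = −198/(2√P) = -7.33837. At P = 182, Q = 4848.83.
Ed = (dQ/dP)·(P/Q) = (-7.33837) × (182/4848.83) = -0.2754…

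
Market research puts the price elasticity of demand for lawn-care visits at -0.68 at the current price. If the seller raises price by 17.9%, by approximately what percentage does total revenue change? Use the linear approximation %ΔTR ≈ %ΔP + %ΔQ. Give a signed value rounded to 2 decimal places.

+5.73%

%ΔQ ≈ Ed × %ΔP = (-0.68) × (+17.9%) = -12.1720%
%ΔTR ≈ %ΔP + %ΔQ = (+17.9%) + (-12.1720%) = +5.7280%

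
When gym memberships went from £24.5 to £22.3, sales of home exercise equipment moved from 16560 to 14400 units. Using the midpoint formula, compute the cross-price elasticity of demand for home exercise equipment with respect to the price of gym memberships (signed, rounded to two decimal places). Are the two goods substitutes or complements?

%ΔQ_{home exercise equipment} = (14400 − 16560)/avg = -2160/15480 = -0.139534…
%ΔP_{gym memberships} = (22.3 − 24.5)/avg = -2.2/23.4 = -0.094017…
E_cross = (-2160/15480) / (-2.2/23.4) = 1.4841…
E_cross > 0 ⇒ the goods are substitutes.

1.48; substitutes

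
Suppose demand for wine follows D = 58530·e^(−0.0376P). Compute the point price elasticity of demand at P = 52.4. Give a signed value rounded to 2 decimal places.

-1.97

dD/dP = −0.0376·D = -306.833. At P = 52.4, D = 8160.45.
Ed = (dD/dP)·(P/D) = (-306.833) × (52.4/8160.45) = -1.9702…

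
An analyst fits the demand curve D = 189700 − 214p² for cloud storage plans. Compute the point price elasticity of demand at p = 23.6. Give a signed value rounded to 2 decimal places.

dD/dp = −2·214·p = -10100.8. At p = 23.6, D = 70510.56.
Ed = (dD/dp)·(p/D) = (-10100.8) × (23.6/70510.56) = -3.3807…

-3.38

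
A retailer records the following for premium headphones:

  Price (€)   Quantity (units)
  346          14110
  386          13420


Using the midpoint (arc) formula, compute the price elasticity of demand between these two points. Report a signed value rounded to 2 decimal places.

%ΔQ = (13420 − 14110) / [(14110 + 13420)/2] = -690/13765 = -0.050127…
%ΔP = (386 − 346) / [(346 + 386)/2] = 40/366 = 0.109289…
Arc Ed = %ΔQ / %ΔP = (-690/13765) / (40/366) = -0.4586…

-0.46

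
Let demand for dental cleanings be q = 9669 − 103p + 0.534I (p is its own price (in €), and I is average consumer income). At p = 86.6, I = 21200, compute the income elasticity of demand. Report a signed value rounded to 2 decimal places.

At the given values, q = 9669 − 103(86.6) + 0.534(21200) = 12070.
∂q/∂I = 0.534.
E = (0.534) × (21200/12070) = 0.9379…

0.94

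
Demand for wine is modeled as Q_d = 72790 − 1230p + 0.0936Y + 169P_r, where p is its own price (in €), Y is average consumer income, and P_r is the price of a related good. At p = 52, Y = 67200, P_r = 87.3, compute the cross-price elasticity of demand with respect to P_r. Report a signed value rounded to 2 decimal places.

At the given values, Q_d = 72790 − 1230(52) + 0.0936(67200) + 169(87.3) = 29873.62.
∂Q_d/∂P_r = 169.
E = (169) × (87.3/29873.62) = 0.4938…

0.49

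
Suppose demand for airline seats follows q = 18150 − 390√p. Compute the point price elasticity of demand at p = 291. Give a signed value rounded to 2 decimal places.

-0.29

dq/dp = −390/(2√p) = -11.4311. At p = 291, q = 11497.1.
Ed = (dq/dp)·(p/q) = (-11.4311) × (291/11497.1) = -0.2893…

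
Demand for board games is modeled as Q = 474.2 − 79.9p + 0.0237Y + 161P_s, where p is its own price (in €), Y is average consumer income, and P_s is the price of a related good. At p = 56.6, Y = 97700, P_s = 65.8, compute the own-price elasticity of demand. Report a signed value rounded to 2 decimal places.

At the given values, Q = 474.2 − 79.9(56.6) + 0.0237(97700) + 161(65.8) = 8861.15.
∂Q/∂p = −79.9.
E = (-79.9) × (56.6/8861.15) = -0.5103…

-0.51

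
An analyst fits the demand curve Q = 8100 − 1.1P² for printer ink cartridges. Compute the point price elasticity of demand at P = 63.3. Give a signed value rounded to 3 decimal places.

-2.387

dQ/dP = −2·1.1·P = -139.26. At P = 63.3, Q = 3692.421.
Ed = (dQ/dP)·(P/Q) = (-139.26) × (63.3/3692.421) = -2.38736…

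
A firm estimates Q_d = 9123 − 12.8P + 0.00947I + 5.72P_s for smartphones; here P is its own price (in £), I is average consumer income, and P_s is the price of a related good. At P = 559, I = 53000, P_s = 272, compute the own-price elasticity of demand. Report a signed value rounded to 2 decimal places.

-1.78

At the given values, Q_d = 9123 − 12.8(559) + 0.00947(53000) + 5.72(272) = 4025.55.
∂Q_d/∂P = −12.8.
E = (-12.8) × (559/4025.55) = -1.7774…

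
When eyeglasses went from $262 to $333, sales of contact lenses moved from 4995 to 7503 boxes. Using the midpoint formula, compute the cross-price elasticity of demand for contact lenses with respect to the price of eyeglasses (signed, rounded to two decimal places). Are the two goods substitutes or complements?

%ΔQ_{contact lenses} = (7503 − 4995)/avg = 2508/6249 = 0.401344…
%ΔP_{eyeglasses} = (333 − 262)/avg = 71/297.5 = 0.238655…
E_cross = (2508/6249) / (71/297.5) = 1.6816…
E_cross > 0 ⇒ the goods are substitutes.

1.68; substitutes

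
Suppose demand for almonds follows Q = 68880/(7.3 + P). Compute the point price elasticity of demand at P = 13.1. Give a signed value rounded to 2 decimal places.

dQ/dP = −68880/(7.3 + P)² = -165.513. At P = 13.1, Q = 3376.47.
Ed = (dQ/dP)·(P/Q) = (-165.513) × (13.1/3376.47) = -0.6421…

-0.64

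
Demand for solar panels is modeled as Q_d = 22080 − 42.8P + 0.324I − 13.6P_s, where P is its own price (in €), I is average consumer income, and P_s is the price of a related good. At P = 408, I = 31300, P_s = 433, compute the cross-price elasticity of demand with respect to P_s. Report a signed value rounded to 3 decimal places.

-0.664

At the given values, Q_d = 22080 − 42.8(408) + 0.324(31300) − 13.6(433) = 8870.
∂Q_d/∂P_s = -13.6.
E = (-13.6) × (433/8870) = -0.66390…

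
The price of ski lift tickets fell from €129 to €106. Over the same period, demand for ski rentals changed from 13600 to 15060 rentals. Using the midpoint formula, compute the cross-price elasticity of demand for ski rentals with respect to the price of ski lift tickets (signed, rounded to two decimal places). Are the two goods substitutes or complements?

-0.52; complements

%ΔQ_{ski rentals} = (15060 − 13600)/avg = 1460/14330 = 0.101884…
%ΔP_{ski lift tickets} = (106 − 129)/avg = -23/117.5 = -0.195744…
E_cross = (1460/14330) / (-23/117.5) = -0.5204…
E_cross < 0 ⇒ the goods are complements.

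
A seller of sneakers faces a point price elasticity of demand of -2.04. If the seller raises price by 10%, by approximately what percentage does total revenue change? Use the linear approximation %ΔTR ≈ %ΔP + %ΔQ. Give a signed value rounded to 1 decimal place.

-10.4%

%ΔQ ≈ Ed × %ΔP = (-2.04) × (+10%) = -20.4000%
%ΔTR ≈ %ΔP + %ΔQ = (+10%) + (-20.4000%) = -10.4000%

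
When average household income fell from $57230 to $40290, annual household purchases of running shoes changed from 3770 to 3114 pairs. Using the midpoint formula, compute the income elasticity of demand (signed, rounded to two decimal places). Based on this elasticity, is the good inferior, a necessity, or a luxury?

0.55; necessity

%ΔQ = (3114 − 3770)/[( 3770 + 3114)/2] = -656/3442 = -0.190586…
%ΔIncome = (40290 − 57230)/[( 57230 + 40290)/2] = -16940/48760 = -0.347415…
E_income = (-656/3442) / (-16940/48760) = 0.5485…
0 < E_income < 1 ⇒ normal good, necessity.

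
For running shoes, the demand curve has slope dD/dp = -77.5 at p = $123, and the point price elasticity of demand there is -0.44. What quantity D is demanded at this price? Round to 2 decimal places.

21664.77

Ed = (dD/dp)·(p/D) ⇒ D = (dD/dp)·p/Ed = (-77.5)·123/(-0.44) = 21664.7727…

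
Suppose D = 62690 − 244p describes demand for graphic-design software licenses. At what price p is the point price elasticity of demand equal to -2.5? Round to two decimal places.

Ed = −244p/(62690 − 244p). Set this equal to -2.5:
244p = 2.5·(62690 − 244p) ⇒ 244p(1 + 2.5) = 2.5·62690
p = 2.5·62690 / (244·3.5) = 183.5187…

183.52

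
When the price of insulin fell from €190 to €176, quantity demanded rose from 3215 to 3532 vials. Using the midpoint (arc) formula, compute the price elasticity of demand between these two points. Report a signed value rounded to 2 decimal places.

%ΔQ = (3532 − 3215) / [(3215 + 3532)/2] = 317/3373.5 = 0.093967…
%ΔP = (176 − 190) / [(190 + 176)/2] = -14/183 = -0.076502…
Arc Ed = %ΔQ / %ΔP = (317/3373.5) / (-14/183) = -1.2282…

-1.23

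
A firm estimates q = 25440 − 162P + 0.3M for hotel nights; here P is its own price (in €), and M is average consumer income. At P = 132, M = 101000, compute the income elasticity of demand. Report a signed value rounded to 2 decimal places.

0.88

At the given values, q = 25440 − 162(132) + 0.3(101000) = 34356.
∂q/∂M = 0.3.
E = (0.3) × (101000/34356) = 0.8819…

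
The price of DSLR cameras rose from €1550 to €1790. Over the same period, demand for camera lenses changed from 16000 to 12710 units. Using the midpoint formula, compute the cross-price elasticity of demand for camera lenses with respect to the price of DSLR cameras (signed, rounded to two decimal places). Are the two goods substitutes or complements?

-1.59; complements

%ΔQ_{camera lenses} = (12710 − 16000)/avg = -3290/14355 = -0.229188…
%ΔP_{DSLR cameras} = (1790 − 1550)/avg = 240/1670 = 0.143712…
E_cross = (-3290/14355) / (240/1670) = -1.5947…
E_cross < 0 ⇒ the goods are complements.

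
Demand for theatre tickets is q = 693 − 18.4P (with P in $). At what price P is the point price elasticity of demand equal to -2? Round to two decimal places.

Ed = −18.4P/(693 − 18.4P). Set this equal to -2:
18.4P = 2·(693 − 18.4P) ⇒ 18.4P(1 + 2) = 2·693
P = 2·693 / (18.4·3) = 25.1086…

25.11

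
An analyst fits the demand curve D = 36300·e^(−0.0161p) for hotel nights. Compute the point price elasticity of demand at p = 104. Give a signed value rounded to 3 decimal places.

dD/dp = −0.0161·D = -109.534. At p = 104, D = 6803.37.
Ed = (dD/dp)·(p/D) = (-109.534) × (104/6803.37) = -1.6744

-1.674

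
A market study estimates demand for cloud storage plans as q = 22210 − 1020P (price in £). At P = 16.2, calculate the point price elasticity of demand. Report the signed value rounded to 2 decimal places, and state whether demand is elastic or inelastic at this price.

dq/dP = −1020. At P = 16.2, q = 22210 − 1020(16.2) = 5686.
Ed = (dq/dP)·(P/q) = −1020 × (16.2/5686) = -2.9060…
|Ed| = 2.91 > 1, so demand is elastic.

-2.91; elastic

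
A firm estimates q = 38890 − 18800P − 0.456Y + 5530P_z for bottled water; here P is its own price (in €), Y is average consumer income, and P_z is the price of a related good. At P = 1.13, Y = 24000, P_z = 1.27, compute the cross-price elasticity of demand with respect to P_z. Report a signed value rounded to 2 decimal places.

At the given values, q = 38890 − 18800(1.13) − 0.456(24000) + 5530(1.27) = 13725.1.
∂q/∂P_z = 5530.
E = (5530) × (1.27/13725.1) = 0.5116…

0.51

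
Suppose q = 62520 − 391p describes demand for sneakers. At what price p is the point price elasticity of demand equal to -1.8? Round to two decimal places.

Ed = −391p/(62520 − 391p). Set this equal to -1.8:
391p = 1.8·(62520 − 391p) ⇒ 391p(1 + 1.8) = 1.8·62520
p = 1.8·62520 / (391·2.8) = 102.7913…

102.79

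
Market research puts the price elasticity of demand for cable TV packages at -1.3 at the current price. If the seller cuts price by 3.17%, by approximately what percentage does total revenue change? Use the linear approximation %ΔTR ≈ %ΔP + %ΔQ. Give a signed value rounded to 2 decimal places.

+0.95%

%ΔQ ≈ Ed × %ΔP = (-1.3) × (-3.17%) = +4.1210%
%ΔTR ≈ %ΔP + %ΔQ = (-3.17%) + (+4.1210%) = +0.9510%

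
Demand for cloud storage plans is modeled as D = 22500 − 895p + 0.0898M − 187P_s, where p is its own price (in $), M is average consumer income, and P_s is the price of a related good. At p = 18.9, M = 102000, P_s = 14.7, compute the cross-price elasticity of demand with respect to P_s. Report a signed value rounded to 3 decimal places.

-0.229

At the given values, D = 22500 − 895(18.9) + 0.0898(102000) − 187(14.7) = 11995.2.
∂D/∂P_s = -187.
E = (-187) × (14.7/11995.2) = -0.22916…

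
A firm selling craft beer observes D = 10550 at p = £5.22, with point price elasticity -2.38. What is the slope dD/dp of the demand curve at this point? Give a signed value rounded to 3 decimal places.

Ed = (dD/dp)·(p/D) ⇒ dD/dp = Ed·D/p = (-2.38)·10550/5.22 = -4810.15325…

-4810.153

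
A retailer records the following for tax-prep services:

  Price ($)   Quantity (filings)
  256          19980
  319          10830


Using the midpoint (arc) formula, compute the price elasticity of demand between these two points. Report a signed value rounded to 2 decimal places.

-2.71

%ΔQ = (10830 − 19980) / [(19980 + 10830)/2] = -9150/15405 = -0.593962…
%ΔP = (319 − 256) / [(256 + 319)/2] = 63/287.5 = 0.219130…
Arc Ed = %ΔQ / %ΔP = (-9150/15405) / (63/287.5) = -2.7105…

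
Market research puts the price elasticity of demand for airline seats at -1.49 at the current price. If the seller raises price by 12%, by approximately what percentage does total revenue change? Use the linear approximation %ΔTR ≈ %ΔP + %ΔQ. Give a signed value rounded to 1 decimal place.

-5.9%

%ΔQ ≈ Ed × %ΔP = (-1.49) × (+12%) = -17.8800%
%ΔTR ≈ %ΔP + %ΔQ = (+12%) + (-17.8800%) = -5.8800%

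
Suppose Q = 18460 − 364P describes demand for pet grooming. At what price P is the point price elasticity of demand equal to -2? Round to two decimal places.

Ed = −364P/(18460 − 364P). Set this equal to -2:
364P = 2·(18460 − 364P) ⇒ 364P(1 + 2) = 2·18460
P = 2·18460 / (364·3) = 33.8095…

33.81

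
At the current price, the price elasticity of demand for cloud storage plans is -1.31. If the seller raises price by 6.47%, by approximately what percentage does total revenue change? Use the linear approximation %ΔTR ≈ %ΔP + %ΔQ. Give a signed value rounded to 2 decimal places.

%ΔQ ≈ Ed × %ΔP = (-1.31) × (+6.47%) = -8.4757%
%ΔTR ≈ %ΔP + %ΔQ = (+6.47%) + (-8.4757%) = -2.0057%

-2.01%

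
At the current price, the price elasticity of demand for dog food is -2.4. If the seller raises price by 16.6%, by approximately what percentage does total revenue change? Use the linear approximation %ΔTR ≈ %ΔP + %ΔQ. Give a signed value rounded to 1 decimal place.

-23.2%

%ΔQ ≈ Ed × %ΔP = (-2.4) × (+16.6%) = -39.8400%
%ΔTR ≈ %ΔP + %ΔQ = (+16.6%) + (-39.8400%) = -23.2400%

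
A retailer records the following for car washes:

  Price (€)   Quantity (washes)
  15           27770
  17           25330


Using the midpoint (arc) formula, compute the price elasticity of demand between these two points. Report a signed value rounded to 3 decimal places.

%ΔQ = (25330 − 27770) / [(27770 + 25330)/2] = -2440/26550 = -0.091902…
%ΔP = (17 − 15) / [(15 + 17)/2] = 2/16 = 0.125
Arc Ed = %ΔQ / %ΔP = (-2440/26550) / (2/16) = -0.73521…

-0.735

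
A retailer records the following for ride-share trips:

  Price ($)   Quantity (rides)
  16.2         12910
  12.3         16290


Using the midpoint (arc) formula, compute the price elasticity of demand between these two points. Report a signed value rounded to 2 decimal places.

%ΔQ = (16290 − 12910) / [(12910 + 16290)/2] = 3380/14600 = 0.231506…
%ΔP = (12.3 − 16.2) / [(16.2 + 12.3)/2] = -3.9/14.25 = -0.273684…
Arc Ed = %ΔQ / %ΔP = (3380/14600) / (-3.9/14.25) = -0.8458…

-0.85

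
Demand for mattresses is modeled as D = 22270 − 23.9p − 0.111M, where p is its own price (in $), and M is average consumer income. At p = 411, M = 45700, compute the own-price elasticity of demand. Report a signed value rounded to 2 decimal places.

-1.33

At the given values, D = 22270 − 23.9(411) − 0.111(45700) = 7374.4.
∂D/∂p = −23.9.
E = (-23.9) × (411/7374.4) = -1.3320…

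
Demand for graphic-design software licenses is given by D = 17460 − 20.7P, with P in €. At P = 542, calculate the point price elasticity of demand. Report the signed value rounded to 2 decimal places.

-1.80

dD/dP = −20.7. At P = 542, D = 17460 − 20.7(542) = 6240.6.
Ed = (dD/dP)·(P/D) = −20.7 × (542/6240.6) = -1.7978…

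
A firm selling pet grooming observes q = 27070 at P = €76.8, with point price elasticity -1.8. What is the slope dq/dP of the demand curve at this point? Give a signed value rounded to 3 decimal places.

Ed = (dq/dP)·(P/q) ⇒ dq/dP = Ed·q/P = (-1.8)·27070/76.8 = -634.45312…

-634.453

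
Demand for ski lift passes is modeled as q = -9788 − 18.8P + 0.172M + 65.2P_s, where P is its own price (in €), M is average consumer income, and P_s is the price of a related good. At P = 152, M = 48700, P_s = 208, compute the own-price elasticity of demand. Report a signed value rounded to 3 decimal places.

At the given values, q = -9788 − 18.8(152) + 0.172(48700) + 65.2(208) = 9292.4.
∂q/∂P = −18.8.
E = (-18.8) × (152/9292.4) = -0.30752…

-0.308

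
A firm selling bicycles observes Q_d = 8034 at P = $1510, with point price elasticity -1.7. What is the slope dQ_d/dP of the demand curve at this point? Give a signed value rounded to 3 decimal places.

Ed = (dQ_d/dP)·(P/Q_d) ⇒ dQ_d/dP = Ed·Q_d/P = (-1.7)·8034/1510 = -9.04490…

-9.045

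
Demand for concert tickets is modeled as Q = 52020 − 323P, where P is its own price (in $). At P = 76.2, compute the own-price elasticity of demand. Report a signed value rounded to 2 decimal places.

-0.90

At the given values, Q = 52020 − 323(76.2) = 27407.4.
∂Q/∂P = −323.
E = (-323) × (76.2/27407.4) = -0.8980…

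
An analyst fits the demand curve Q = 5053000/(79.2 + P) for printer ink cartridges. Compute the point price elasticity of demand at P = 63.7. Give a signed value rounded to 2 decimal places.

-0.45

dQ/dP = −5053000/(79.2 + P)² = -247.449. At P = 63.7, Q = 35360.4.
Ed = (dQ/dP)·(P/Q) = (-247.449) × (63.7/35360.4) = -0.4457…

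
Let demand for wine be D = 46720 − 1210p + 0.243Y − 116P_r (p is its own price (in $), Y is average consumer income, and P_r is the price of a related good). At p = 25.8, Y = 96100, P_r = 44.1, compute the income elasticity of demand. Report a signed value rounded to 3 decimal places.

0.692

At the given values, D = 46720 − 1210(25.8) + 0.243(96100) − 116(44.1) = 33738.7.
∂D/∂Y = 0.243.
E = (0.243) × (96100/33738.7) = 0.69215…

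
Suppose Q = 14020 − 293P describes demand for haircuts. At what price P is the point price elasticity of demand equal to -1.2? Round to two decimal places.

Ed = −293P/(14020 − 293P). Set this equal to -1.2:
293P = 1.2·(14020 − 293P) ⇒ 293P(1 + 1.2) = 1.2·14020
P = 1.2·14020 / (293·2.2) = 26.0999…

26.10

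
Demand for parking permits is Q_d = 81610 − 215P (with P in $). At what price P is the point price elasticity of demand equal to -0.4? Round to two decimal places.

Ed = −215P/(81610 − 215P). Set this equal to -0.4:
215P = 0.4·(81610 − 215P) ⇒ 215P(1 + 0.4) = 0.4·81610
P = 0.4·81610 / (215·1.4) = 108.4518…

108.45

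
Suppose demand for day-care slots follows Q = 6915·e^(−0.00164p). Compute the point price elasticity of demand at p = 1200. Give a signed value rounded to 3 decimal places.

dQ/dp = −0.00164·Q = -1.58469. At p = 1200, Q = 966.275.
Ed = (dQ/dp)·(p/Q) = (-1.58469) × (1200/966.275) = -1.968

-1.968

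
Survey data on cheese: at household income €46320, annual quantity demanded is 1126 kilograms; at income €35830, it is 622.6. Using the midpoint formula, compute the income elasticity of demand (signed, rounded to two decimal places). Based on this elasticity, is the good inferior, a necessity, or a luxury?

2.25; luxury

%ΔQ = (622.6 − 1126)/[( 1126 + 622.6)/2] = -503.4/874.3 = -0.575774…
%ΔIncome = (35830 − 46320)/[( 46320 + 35830)/2] = -10490/41075 = -0.255386…
E_income = (-503.4/874.3) / (-10490/41075) = 2.2545…
E_income > 1 ⇒ normal good, luxury.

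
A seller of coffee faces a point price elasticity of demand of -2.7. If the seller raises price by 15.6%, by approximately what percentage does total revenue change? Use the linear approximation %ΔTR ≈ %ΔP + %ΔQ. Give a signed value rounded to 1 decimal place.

-26.5%

%ΔQ ≈ Ed × %ΔP = (-2.7) × (+15.6%) = -42.1200%
%ΔTR ≈ %ΔP + %ΔQ = (+15.6%) + (-42.1200%) = -26.5200%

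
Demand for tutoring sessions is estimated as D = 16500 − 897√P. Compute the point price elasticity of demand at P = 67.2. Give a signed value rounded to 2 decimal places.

dD/dP = −897/(2√P) = -54.7114. At P = 67.2, D = 9146.79.
Ed = (dD/dP)·(P/D) = (-54.7114) × (67.2/9146.79) = -0.4019…

-0.40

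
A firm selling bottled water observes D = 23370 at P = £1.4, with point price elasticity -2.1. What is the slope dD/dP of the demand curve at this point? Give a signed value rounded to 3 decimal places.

Ed = (dD/dP)·(P/D) ⇒ dD/dP = Ed·D/P = (-2.1)·23370/1.4 = -35055

-35055.000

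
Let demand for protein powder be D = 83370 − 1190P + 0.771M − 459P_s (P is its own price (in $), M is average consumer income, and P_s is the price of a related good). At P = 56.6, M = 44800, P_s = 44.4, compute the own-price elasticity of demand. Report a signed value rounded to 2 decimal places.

-2.23

At the given values, D = 83370 − 1190(56.6) + 0.771(44800) − 459(44.4) = 30177.2.
∂D/∂P = −1190.
E = (-1190) × (56.6/30177.2) = -2.2319…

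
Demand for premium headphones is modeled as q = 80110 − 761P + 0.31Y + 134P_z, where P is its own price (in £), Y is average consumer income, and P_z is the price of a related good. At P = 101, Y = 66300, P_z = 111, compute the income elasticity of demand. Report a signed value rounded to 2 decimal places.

0.53

At the given values, q = 80110 − 761(101) + 0.31(66300) + 134(111) = 38676.
∂q/∂Y = 0.31.
E = (0.31) × (66300/38676) = 0.5314…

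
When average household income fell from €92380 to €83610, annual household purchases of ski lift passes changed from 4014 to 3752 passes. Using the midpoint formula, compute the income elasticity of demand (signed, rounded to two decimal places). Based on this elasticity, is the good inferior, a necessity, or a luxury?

%ΔQ = (3752 − 4014)/[( 4014 + 3752)/2] = -262/3883 = -0.067473…
%ΔIncome = (83610 − 92380)/[( 92380 + 83610)/2] = -8770/87995 = -0.099664…
E_income = (-262/3883) / (-8770/87995) = 0.6770…
0 < E_income < 1 ⇒ normal good, necessity.

0.68; necessity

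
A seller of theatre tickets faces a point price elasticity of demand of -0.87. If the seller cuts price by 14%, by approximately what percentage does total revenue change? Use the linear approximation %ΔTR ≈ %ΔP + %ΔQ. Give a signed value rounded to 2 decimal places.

-1.82%

%ΔQ ≈ Ed × %ΔP = (-0.87) × (-14%) = +12.1800%
%ΔTR ≈ %ΔP + %ΔQ = (-14%) + (+12.1800%) = -1.8200%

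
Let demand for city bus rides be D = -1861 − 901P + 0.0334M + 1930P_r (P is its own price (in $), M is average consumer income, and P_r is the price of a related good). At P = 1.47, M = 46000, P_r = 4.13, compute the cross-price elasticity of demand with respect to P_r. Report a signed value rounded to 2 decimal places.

At the given values, D = -1861 − 901(1.47) + 0.0334(46000) + 1930(4.13) = 6321.83.
∂D/∂P_r = 1930.
E = (1930) × (4.13/6321.83) = 1.2608…

1.26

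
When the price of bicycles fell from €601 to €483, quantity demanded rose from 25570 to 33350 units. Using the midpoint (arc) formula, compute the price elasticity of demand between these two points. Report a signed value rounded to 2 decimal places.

%ΔQ = (33350 − 25570) / [(25570 + 33350)/2] = 7780/29460 = 0.264086…
%ΔP = (483 − 601) / [(601 + 483)/2] = -118/542 = -0.217712…
Arc Ed = %ΔQ / %ΔP = (7780/29460) / (-118/542) = -1.2130…

-1.21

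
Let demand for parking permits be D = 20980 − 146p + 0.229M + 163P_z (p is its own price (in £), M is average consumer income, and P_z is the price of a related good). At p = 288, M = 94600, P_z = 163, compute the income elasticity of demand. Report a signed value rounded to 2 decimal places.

0.80

At the given values, D = 20980 − 146(288) + 0.229(94600) + 163(163) = 27164.4.
∂D/∂M = 0.229.
E = (0.229) × (94600/27164.4) = 0.7974…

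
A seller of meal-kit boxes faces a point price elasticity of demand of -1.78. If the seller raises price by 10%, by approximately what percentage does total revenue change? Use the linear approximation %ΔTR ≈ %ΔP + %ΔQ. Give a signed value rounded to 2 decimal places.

-7.80%

%ΔQ ≈ Ed × %ΔP = (-1.78) × (+10%) = -17.8000%
%ΔTR ≈ %ΔP + %ΔQ = (+10%) + (-17.8000%) = -7.8000%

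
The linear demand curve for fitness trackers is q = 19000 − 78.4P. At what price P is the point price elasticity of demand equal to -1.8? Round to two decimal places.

155.79

Ed = −78.4P/(19000 − 78.4P). Set this equal to -1.8:
78.4P = 1.8·(19000 − 78.4P) ⇒ 78.4P(1 + 1.8) = 1.8·19000
P = 1.8·19000 / (78.4·2.8) = 155.7944…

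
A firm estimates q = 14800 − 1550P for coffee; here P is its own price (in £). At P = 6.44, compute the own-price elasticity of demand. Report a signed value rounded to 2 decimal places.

-2.07

At the given values, q = 14800 − 1550(6.44) = 4818.
∂q/∂P = −1550.
E = (-1550) × (6.44/4818) = -2.0718…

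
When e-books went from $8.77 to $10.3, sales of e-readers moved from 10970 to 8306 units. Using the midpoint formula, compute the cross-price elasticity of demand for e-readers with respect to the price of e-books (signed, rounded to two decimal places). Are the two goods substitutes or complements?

%ΔQ_{e-readers} = (8306 − 10970)/avg = -2664/9638 = -0.276405…
%ΔP_{e-books} = (10.3 − 8.77)/avg = 1.53/9.535 = 0.160461…
E_cross = (-2664/9638) / (1.53/9.535) = -1.7225…
E_cross < 0 ⇒ the goods are complements.

-1.72; complements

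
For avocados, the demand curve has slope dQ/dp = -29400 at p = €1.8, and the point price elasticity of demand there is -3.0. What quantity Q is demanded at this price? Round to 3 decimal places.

Ed = (dQ/dp)·(p/Q) ⇒ Q = (dQ/dp)·p/Ed = (-29400)·1.8/(-3.0) = 17640

17640.000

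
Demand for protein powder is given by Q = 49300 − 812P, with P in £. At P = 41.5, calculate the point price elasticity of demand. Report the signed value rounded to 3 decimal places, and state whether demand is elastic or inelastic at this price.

dQ/dP = −812. At P = 41.5, Q = 49300 − 812(41.5) = 15602.
Ed = (dQ/dP)·(P/Q) = −812 × (41.5/15602) = -2.15985…
|Ed| = 2.160 > 1, so demand is elastic.

-2.160; elastic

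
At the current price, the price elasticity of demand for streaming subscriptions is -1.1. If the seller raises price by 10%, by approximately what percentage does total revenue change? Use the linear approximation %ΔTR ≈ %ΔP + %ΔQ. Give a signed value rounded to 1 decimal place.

-1.0%

%ΔQ ≈ Ed × %ΔP = (-1.1) × (+10%) = -11.0000%
%ΔTR ≈ %ΔP + %ΔQ = (+10%) + (-11.0000%) = -1.0000%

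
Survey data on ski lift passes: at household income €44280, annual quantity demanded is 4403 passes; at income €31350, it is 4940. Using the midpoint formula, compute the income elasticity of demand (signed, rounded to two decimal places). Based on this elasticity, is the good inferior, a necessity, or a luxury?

-0.34; inferior

%ΔQ = (4940 − 4403)/[( 4403 + 4940)/2] = 537/4671.5 = 0.114952…
%ΔIncome = (31350 − 44280)/[( 44280 + 31350)/2] = -12930/37815 = -0.341927…
E_income = (537/4671.5) / (-12930/37815) = -0.3361…
E_income < 0 ⇒ inferior good.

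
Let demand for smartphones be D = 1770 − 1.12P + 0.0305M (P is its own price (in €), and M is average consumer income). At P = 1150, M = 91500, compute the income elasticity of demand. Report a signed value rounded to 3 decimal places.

0.853

At the given values, D = 1770 − 1.12(1150) + 0.0305(91500) = 3272.75.
∂D/∂M = 0.0305.
E = (0.0305) × (91500/3272.75) = 0.85272…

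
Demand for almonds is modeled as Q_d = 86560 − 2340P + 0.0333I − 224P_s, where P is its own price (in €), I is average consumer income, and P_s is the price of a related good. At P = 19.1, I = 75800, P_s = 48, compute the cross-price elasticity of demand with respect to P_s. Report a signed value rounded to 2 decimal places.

At the given values, Q_d = 86560 − 2340(19.1) + 0.0333(75800) − 224(48) = 33638.14.
∂Q_d/∂P_s = -224.
E = (-224) × (48/33638.14) = -0.3196…

-0.32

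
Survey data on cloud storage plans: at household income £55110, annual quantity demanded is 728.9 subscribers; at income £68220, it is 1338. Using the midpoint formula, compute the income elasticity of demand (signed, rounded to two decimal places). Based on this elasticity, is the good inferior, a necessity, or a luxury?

%ΔQ = (1338 − 728.9)/[( 728.9 + 1338)/2] = 609.1/1033.45 = 0.589385…
%ΔIncome = (68220 − 55110)/[( 55110 + 68220)/2] = 13110/61665 = 0.212600…
E_income = (609.1/1033.45) / (13110/61665) = 2.7722…
E_income > 1 ⇒ normal good, luxury.

2.77; luxury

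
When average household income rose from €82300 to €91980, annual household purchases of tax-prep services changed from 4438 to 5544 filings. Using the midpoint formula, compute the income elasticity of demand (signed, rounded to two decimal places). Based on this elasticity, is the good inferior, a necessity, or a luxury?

%ΔQ = (5544 − 4438)/[( 4438 + 5544)/2] = 1106/4991 = 0.221598…
%ΔIncome = (91980 − 82300)/[( 82300 + 91980)/2] = 9680/87140 = 0.111085…
E_income = (1106/4991) / (9680/87140) = 1.9948…
E_income > 1 ⇒ normal good, luxury.

1.99; luxury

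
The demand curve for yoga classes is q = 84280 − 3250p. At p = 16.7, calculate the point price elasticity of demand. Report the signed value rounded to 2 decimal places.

dq/dp = −3250. At p = 16.7, q = 84280 − 3250(16.7) = 30005.
Ed = (dq/dp)·(p/q) = −3250 × (16.7/30005) = -1.8088…

-1.81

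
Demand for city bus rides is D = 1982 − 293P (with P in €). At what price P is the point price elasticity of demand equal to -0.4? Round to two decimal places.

Ed = −293P/(1982 − 293P). Set this equal to -0.4:
293P = 0.4·(1982 − 293P) ⇒ 293P(1 + 0.4) = 0.4·1982
P = 0.4·1982 / (293·1.4) = 1.9327…

1.93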